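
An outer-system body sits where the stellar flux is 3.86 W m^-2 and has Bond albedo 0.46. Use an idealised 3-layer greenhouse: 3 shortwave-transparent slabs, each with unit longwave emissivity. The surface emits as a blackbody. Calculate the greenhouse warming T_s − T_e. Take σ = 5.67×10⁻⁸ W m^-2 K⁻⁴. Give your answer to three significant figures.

OLR = S(1−α)/4 = 0.5211 W m^-2; the top layer radiates at T_e = 55.06 K.
Surface: T_s = (4)^¼·T_e = 77.87 K.
Warming: T_s − T_e = 22.81 K.

22.8 kelvin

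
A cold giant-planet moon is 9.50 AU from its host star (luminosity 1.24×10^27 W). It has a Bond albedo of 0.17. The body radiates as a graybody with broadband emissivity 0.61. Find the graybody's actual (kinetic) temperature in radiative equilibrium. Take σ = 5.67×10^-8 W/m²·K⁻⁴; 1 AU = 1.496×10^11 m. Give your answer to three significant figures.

d = 9.50 × 1.496×10^11 m = 1.421×10^12 m.
S = L/(4πd²) = 48.85 W/m².
Absorbed flux (global mean): S(1−α)/4 = 48.85·0.83/4 = 10.14 W/m².
Equating to εσT⁴ with ε = 0.61: T = (10.14/0.61σ)^(1/4) = 130.8 K.

131 K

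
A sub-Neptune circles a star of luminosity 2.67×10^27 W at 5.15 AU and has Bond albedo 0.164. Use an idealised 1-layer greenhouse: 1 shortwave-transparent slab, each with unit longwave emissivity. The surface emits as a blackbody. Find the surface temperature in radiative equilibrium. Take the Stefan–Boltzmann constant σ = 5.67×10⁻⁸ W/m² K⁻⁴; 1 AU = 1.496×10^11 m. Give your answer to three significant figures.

Orbital distance: d = 5.15 AU = 7.704×10^11 m.
S = L/(4πd²) = 358.0 W/m².
The effective emission temperature is T_e = [S(1−α)/(4σ)]^¼ = 190.6 K.
With N = 1 opaque layers, T_s = (N+1)^(1/4)·T_e = 2^(1/4)·190.6 = 226.6 K.

227 K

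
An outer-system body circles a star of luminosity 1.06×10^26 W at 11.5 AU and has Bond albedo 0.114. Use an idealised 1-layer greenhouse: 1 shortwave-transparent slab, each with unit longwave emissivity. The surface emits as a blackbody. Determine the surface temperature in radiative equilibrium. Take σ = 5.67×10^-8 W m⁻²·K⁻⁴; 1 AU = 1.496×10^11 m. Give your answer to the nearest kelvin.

Orbital distance: d = 11.5 AU = 1.720×10^12 m.
Flux at the orbit: S = L/(4πd²) = 1.06×10^26/(4π·(1.72×10^12)²) = 2.850 W m⁻².
OLR = S(1−α)/4 = 0.6313 W m⁻²; the top layer radiates at T_e = 57.76 K.
For an N-layer opaque stack, T_s⁴ = (N+1)T_e⁴, hence T_s = (2)^(1/4)×57.76 K = 68.69 K.

69 K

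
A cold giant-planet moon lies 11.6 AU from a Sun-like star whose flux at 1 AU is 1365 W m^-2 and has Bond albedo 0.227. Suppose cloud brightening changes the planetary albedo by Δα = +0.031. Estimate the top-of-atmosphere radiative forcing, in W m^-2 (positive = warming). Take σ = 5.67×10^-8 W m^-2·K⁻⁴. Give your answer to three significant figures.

-0.0786 W m^-2

By the inverse-square law, S = 1365/11.6² = 10.14 W m^-2.
The change in absorbed flux is Δ[S(1−α)/4] = −SΔα/4 = -0.07862 W m^-2.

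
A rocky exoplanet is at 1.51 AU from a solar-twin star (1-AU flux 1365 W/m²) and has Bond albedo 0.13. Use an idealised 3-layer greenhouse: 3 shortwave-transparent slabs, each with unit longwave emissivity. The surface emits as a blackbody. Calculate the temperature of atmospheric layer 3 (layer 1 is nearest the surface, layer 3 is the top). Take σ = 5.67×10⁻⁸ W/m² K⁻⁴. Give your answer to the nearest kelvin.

219 K

By the inverse-square law, S = 1365/1.51² = 598.7 W/m².
Top-of-atmosphere balance: σT_e⁴ = S(1−α)/4 = 130.2 W/m² → T_e = 218.9 K.
The net upward flux σT_e⁴ is constant between every pair of levels, so T_k⁴ = (N+1−k)T_e⁴.
T_3 = (1)^(1/4)·218.9 = 218.9 K.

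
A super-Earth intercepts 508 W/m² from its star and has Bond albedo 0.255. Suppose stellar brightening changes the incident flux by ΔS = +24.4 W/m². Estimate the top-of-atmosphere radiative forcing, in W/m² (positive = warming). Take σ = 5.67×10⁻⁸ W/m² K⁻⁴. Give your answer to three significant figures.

Only a fraction (1−α) is absorbed and it's spread over 4πR², so ΔF = (1−α)ΔS/4 = 4.544 W/m².

4.54 W/m²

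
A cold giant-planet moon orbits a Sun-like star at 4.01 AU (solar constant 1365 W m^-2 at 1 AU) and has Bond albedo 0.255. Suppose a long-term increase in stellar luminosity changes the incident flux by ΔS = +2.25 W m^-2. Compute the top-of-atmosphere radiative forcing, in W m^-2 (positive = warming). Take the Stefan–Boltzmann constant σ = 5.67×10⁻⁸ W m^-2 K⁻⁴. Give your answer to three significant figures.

0.419 W m^-2

By the inverse-square law, S = 1365/4.01² = 84.89 W m^-2.
ΔF = Δ[S(1−α)]/4 = (1−0.255)·+2.25/4 = 0.4191 W m^-2.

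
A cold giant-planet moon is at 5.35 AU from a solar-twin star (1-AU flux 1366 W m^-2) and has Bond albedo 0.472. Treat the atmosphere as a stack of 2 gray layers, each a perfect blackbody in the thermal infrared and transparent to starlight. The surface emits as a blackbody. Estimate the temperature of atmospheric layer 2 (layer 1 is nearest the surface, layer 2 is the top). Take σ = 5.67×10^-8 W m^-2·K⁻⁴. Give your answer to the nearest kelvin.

Flux at the orbit: S = 1366/(5.35)² = 47.72 W m^-2.
Top-of-atmosphere balance: σT_e⁴ = S(1−α)/4 = 6.300 W m^-2 → T_e = 102.7 K.
In the N-layer model, layer k (counted from the surface) has T_k = (N+1−k)^(1/4)·T_e.
With k = 2: T_2 = (2+1−2)^¼·102.7 K = 102.7 K.

103 K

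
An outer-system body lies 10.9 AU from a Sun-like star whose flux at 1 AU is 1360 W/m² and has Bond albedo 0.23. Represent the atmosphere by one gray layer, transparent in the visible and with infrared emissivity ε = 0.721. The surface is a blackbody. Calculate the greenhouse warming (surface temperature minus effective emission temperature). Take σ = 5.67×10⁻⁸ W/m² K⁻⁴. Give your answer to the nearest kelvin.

Flux at the orbit: S = 1360/(10.9)² = 11.45 W/m².
Effective emission temperature (TOA balance): σT_e⁴ = S(1−α)/4 = 2.204 W/m² → T_e = 78.96 K.
Surface balance with a leaky layer gives σT_s⁴ = σT_e⁴·2/(2−ε), so T_s = T_e·[2/(2−0.721)]^(1/4) = 88.29 K.
The atmosphere warms the surface by 9.337 K.

9 K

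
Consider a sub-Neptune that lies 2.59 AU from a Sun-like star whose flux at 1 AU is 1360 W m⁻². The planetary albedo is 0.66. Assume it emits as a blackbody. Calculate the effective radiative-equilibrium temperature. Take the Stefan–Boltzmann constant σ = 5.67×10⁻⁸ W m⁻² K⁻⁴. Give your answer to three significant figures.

By the inverse-square law, S = 1360/2.59² = 202.7 W m⁻².
Averaging over the sphere, the absorbed flux is S(1−α)/4 = 17.23 W m⁻².
Balancing against σT⁴: T = (17.23/5.67×10⁻⁸)^(1/4) = 132.0 K.

132 K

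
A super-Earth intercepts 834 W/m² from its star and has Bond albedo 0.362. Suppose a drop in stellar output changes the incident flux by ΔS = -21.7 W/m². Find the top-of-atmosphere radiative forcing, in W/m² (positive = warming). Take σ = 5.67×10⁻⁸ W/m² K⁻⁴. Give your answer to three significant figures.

ΔF = Δ[S(1−α)]/4 = (1−0.362)·-21.7/4 = -3.461 W/m².

-3.46 W/m²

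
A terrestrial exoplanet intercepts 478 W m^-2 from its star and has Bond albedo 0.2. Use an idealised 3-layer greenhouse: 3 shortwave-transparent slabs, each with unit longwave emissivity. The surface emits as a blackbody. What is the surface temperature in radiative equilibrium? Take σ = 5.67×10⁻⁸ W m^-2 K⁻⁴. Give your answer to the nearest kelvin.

OLR = S(1−α)/4 = 95.60 W m^-2; the top layer radiates at T_e = 202.6 K.
With N = 3 opaque layers, T_s = (N+1)^(1/4)·T_e = 4^(1/4)·202.6 = 286.6 K.

287 K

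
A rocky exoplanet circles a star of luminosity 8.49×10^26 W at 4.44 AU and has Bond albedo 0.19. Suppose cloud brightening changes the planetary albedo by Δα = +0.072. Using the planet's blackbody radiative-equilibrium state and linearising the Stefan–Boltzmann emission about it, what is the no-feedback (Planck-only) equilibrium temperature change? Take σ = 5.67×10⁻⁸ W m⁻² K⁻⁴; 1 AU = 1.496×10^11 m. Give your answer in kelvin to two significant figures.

Orbital distance: d = 4.44 AU = 6.642×10^11 m.
Flux at the orbit: S = L/(4πd²) = 8.49×10^26/(4π·(6.64×10^11)²) = 153.1 W m⁻².
Reference equilibrium: T_e = [S(1−α)/(4σ)]^(1/4) = 152.9 K.
The change in absorbed flux is Δ[S(1−α)/4] = −SΔα/4 = -2.756 W m⁻².
Planck response: λ_P = 4σT_e³ = 4·5.67×10⁻⁸·(152.9)³ = 0.8111 W m⁻²/K.
Hence the no-feedback warming is ΔF/(4σT_e³) = -3.40 K.

-3.4 K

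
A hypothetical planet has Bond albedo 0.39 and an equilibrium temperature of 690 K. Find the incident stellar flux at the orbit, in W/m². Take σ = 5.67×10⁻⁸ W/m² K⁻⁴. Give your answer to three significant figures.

Invert the energy balance for S: S = 4σT⁴/(1−α).
σT⁴ = 5.67×10⁻⁸·(690)⁴ = 12850 W/m².
So S = 4×12850/(1−0.39) = 84280 W/m².

84300 W/m²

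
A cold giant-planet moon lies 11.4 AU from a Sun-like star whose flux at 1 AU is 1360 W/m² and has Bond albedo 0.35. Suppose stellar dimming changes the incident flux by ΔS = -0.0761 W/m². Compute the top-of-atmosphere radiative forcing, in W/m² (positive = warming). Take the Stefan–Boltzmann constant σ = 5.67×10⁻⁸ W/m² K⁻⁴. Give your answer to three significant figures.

-0.0124 W/m²

By the inverse-square law, S = 1360/11.4² = 10.46 W/m².
Only a fraction (1−α) is absorbed and it's spread over 4πR², so ΔF = (1−α)ΔS/4 = -0.01237 W/m².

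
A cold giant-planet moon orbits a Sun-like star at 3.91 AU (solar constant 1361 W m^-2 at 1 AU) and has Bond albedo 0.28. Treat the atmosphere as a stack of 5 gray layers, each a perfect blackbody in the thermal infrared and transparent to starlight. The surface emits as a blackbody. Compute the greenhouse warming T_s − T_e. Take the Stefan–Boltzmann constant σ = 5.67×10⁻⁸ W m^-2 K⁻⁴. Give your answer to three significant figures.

Flux at the orbit: S = 1361/(3.91)² = 89.02 W m^-2.
Top-of-atmosphere balance: σT_e⁴ = S(1−α)/4 = 16.02 W m^-2 → T_e = 129.7 K.
Surface: T_s = (6)^¼·T_e = 202.9 K.
So the greenhouse effect raises the surface by 202.9 − 129.7 = 73.27 K.

73.3 K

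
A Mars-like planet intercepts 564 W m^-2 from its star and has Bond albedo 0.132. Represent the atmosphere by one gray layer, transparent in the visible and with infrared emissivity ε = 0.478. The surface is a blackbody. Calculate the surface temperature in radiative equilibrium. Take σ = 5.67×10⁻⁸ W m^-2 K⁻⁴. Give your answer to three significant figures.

The planet radiates to space at T_e = [S(1−α)/(4σ)]^(1/4) = 215.5 K.
The surface balance (absorbed SW + ε·downward IR = σT_s⁴) with T_a⁴ = T_s⁴/2 reduces to T_s = T_e·[2/(2−ε)]^¼ = 230.8 K.

231 K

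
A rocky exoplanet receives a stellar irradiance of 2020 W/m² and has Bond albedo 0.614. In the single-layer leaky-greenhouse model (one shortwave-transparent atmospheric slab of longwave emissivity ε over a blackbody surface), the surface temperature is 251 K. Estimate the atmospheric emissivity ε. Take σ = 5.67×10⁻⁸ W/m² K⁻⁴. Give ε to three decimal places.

0.268

Effective temperature: T_e = [S(1−α)/(4σ)]^(1/4) = 242.1 K.
Since (2−ε)/2 = (T_e/T_s)⁴ = 0.8662, ε = 0.2677.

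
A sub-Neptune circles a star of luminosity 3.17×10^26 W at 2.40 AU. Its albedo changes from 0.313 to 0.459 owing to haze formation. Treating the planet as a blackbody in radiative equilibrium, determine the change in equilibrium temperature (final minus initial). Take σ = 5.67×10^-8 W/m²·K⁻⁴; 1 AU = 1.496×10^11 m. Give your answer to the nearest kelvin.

d = 2.40 × 1.496×10^11 m = 3.590×10^11 m.
S = L/(4πd²) = 195.7 W/m².
Before: T₁ = [195.7·0.687/(4σ)]^(1/4) = 156.0 K.
After:  T₂ = [195.7·0.541/(4σ)]^(1/4) = 147.0 K.
ΔT = T₂ − T₁ = -9.047 K.

-9 K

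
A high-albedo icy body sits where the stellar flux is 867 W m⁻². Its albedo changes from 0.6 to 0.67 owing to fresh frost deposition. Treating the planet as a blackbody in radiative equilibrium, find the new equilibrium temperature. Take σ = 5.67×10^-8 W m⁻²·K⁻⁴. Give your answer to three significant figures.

188 K

New equilibrium: T₂ = [(1−0.67)·867.0/(4σ)]^(1/4) = 188.5 K.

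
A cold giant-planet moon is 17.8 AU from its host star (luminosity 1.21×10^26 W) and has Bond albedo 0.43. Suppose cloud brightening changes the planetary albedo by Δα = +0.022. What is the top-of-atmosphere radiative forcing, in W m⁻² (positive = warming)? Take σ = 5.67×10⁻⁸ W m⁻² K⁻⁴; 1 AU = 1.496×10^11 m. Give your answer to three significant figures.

-0.00747 W m⁻²

d = 17.8 × 1.496×10^11 m = 2.663×10^12 m.
Spreading L over a sphere of radius d: S = 1.21×10^26/(4π·2.66×10^12²) = 1.358 W m⁻².
The change in absorbed flux is Δ[S(1−α)/4] = −SΔα/4 = -0.007469 W m⁻².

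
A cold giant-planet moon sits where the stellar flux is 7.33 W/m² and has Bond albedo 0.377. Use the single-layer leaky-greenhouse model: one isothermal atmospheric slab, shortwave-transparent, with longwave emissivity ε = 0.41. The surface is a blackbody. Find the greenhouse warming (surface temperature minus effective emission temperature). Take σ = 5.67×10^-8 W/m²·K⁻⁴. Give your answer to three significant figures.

3.95 kelvin

Effective emission temperature (TOA balance): σT_e⁴ = S(1−α)/4 = 1.142 W/m² → T_e = 66.99 K.
For a single slab of emissivity ε, T_s⁴ = 2T_e⁴/(2−ε); thus T_s = 66.99·(1.258)^(1/4) = 70.94 K.
Greenhouse warming: T_s − T_e = 3.954 K.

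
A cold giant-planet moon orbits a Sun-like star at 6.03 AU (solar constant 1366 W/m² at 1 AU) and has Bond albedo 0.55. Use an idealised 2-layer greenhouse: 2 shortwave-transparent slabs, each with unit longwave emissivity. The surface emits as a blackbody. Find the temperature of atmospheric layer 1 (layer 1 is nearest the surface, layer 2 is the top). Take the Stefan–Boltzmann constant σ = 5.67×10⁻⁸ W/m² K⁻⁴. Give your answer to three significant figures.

110 K

Irradiance scales as 1/d², so S = 1366 W/m² × (1/6.03)² = 37.57 W/m².
OLR = S(1−α)/4 = 4.226 W/m²; the top layer radiates at T_e = 92.92 K.
In the N-layer model, layer k (counted from the surface) has T_k = (N+1−k)^(1/4)·T_e.
With k = 1: T_1 = (2+1−1)^¼·92.92 K = 110.5 K.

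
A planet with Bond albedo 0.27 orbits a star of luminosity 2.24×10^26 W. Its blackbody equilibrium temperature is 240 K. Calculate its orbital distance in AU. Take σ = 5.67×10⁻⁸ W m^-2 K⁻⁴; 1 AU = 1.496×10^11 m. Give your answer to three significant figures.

Energy balance gives S = 4σT⁴/(1−α) = 1031 W m^-2.
Then d = [L/(4πS)]^(1/2) = 1.315×10^11 m, i.e. 0.8790 AU.

0.879 AU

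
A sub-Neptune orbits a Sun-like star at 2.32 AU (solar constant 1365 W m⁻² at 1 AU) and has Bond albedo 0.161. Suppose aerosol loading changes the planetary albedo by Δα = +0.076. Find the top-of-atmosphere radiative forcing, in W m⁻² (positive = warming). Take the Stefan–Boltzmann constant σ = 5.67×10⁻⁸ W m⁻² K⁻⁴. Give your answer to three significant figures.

Irradiance scales as 1/d², so S = 1365 W m⁻² × (1/2.32)² = 253.6 W m⁻².
TOA radiative forcing: ΔF = −S·Δα/4 = −253.6·(+0.076)/4 = -4.818 W m⁻².

-4.82 W m⁻²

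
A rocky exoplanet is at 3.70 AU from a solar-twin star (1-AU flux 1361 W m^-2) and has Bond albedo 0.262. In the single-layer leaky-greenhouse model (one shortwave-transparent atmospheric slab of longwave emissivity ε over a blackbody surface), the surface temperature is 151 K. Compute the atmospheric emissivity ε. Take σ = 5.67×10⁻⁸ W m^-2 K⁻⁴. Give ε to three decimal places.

Irradiance scales as 1/d², so S = 1361 W m^-2 × (1/3.70)² = 99.42 W m^-2.
First, T_e = [99.42·(1−0.262)/(4σ)]^(1/4) = 134.1 K.
Since (2−ε)/2 = (T_e/T_s)⁴ = 0.6222, ε = 0.7555.

0.756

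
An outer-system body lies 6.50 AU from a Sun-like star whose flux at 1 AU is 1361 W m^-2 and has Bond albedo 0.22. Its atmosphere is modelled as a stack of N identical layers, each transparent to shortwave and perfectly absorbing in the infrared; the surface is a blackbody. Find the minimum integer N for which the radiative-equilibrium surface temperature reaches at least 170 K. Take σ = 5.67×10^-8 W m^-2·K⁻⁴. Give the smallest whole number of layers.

Flux at the orbit: S = 1361/(6.50)² = 32.21 W m^-2.
Top-of-atmosphere balance: σT_e⁴ = S(1−α)/4 = 6.282 W m^-2 → T_e = 102.6 K.
T_s = (N+1)^(1/4)·T_e ≥ 170 K requires N+1 ≥ (T_s/T_e)⁴ = (170/102.6)⁴ = 7.539.
So N ≥ 6.539; the smallest integer is N = 7.

7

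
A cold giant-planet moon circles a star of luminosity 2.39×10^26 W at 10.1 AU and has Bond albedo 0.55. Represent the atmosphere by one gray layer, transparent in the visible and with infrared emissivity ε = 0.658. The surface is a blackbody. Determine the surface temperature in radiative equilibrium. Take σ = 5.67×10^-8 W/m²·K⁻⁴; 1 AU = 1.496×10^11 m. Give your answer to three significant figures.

d = 10.1 × 1.496×10^11 m = 1.511×10^12 m.
Flux at the orbit: S = L/(4πd²) = 2.39×10^26/(4π·(1.51×10^12)²) = 8.331 W/m².
Effective emission temperature (TOA balance): σT_e⁴ = S(1−α)/4 = 0.9372 W/m² → T_e = 63.76 K.
For a single slab of emissivity ε, T_s⁴ = 2T_e⁴/(2−ε); thus T_s = 63.76·(1.49)^(1/4) = 70.45 K.

70.5 K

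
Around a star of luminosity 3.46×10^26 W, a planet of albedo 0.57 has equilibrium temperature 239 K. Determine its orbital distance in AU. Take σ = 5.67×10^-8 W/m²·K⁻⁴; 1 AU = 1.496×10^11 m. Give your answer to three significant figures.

Required flux: S = 4σT⁴/(1−α) = 1721 W/m².
Then d = [L/(4πS)]^(1/2) = 1.265×10^11 m, i.e. 0.8455 AU.

0.846 AU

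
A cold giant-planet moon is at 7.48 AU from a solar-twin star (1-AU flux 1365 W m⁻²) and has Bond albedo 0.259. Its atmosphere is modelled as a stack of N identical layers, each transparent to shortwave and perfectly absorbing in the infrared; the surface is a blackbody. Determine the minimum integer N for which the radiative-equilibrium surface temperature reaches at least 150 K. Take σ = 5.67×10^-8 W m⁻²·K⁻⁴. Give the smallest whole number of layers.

6

Irradiance scales as 1/d², so S = 1365 W m⁻² × (1/7.48)² = 24.40 W m⁻².
The effective emission temperature is T_e = [S(1−α)/(4σ)]^¼ = 94.49 K.
T_s = (N+1)^(1/4)·T_e ≥ 150 K requires N+1 ≥ (T_s/T_e)⁴ = (150/94.49)⁴ = 6.351.
So N ≥ 5.351; the smallest integer is N = 6.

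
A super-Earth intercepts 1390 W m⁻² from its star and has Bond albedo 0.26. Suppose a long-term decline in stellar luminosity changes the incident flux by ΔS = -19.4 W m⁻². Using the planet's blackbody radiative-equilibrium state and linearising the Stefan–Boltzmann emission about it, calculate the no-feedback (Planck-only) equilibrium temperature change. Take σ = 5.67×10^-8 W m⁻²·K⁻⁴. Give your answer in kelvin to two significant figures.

Reference equilibrium: T_e = [S(1−α)/(4σ)]^(1/4) = 259.5 K.
ΔF = Δ[S(1−α)]/4 = (1−0.26)·-19.4/4 = -3.589 W m⁻².
The Planck feedback parameter is 4σT_e³ = 3.964 W m⁻²/K.
ΔT₀ = ΔF/λ_P = -3.589/3.964 = -0.905 K.

-0.91 kelvin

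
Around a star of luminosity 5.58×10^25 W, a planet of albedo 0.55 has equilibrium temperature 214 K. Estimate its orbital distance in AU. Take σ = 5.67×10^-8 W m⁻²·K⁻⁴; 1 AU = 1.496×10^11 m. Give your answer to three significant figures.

0.433 AU

Energy balance gives S = 4σT⁴/(1−α) = 1057 W m⁻².
From L = 4πd²S, d = √(5.58×10^25/(4π·1057)) = 6.481×10^10 m = 0.4332 AU.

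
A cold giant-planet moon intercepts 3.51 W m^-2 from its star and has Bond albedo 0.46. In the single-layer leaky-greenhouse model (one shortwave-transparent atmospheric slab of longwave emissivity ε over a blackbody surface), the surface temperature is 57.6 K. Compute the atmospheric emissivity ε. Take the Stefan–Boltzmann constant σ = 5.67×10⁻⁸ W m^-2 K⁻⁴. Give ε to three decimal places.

0.482

Effective temperature: T_e = [S(1−α)/(4σ)]^(1/4) = 53.77 K.
Since (2−ε)/2 = (T_e/T_s)⁴ = 0.7592, ε = 0.4816.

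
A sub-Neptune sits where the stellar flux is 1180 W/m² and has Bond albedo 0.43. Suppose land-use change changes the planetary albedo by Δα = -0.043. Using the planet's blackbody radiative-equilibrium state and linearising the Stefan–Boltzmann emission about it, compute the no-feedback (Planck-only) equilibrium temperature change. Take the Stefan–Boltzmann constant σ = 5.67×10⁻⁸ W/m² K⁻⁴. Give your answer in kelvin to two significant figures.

4.4 K

The baseline emission temperature is T_e = 233.4 K.
The change in absorbed flux is Δ[S(1−α)/4] = −SΔα/4 = 12.68 W/m².
Linearising σT⁴ gives d(σT⁴)/dT = 4σT_e³ = 2.882 W/m² per K.
ΔT₀ = ΔF/λ_P = 12.68/2.882 = 4.40 K.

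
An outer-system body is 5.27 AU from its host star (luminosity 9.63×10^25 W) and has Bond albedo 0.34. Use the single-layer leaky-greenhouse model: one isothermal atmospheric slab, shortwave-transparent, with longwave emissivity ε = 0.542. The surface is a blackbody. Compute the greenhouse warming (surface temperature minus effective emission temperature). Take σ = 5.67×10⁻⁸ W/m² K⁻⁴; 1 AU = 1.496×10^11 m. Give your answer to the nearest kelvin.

d = 5.27 × 1.496×10^11 m = 7.884×10^11 m.
Spreading L over a sphere of radius d: S = 9.63×10^25/(4π·7.88×10^11²) = 12.33 W/m².
At the top of the atmosphere, σT_e⁴ = S(1−α)/4 = 2.034 W/m², giving T_e = 77.39 K.
For a single slab of emissivity ε, T_s⁴ = 2T_e⁴/(2−ε); thus T_s = 77.39·(1.372)^(1/4) = 83.76 K.
Greenhouse warming: T_s − T_e = 6.364 K.

6 K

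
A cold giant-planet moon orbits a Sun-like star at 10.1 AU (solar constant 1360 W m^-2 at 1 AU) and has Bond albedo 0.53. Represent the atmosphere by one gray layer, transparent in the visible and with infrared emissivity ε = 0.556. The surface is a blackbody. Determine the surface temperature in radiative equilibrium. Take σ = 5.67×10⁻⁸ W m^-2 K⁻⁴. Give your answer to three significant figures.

By the inverse-square law, S = 1360/10.1² = 13.33 W m^-2.
The planet radiates to space at T_e = [S(1−α)/(4σ)]^(1/4) = 72.50 K.
For a single slab of emissivity ε, T_s⁴ = 2T_e⁴/(2−ε); thus T_s = 72.50·(1.385)^(1/4) = 78.65 K.

78.7 kelvin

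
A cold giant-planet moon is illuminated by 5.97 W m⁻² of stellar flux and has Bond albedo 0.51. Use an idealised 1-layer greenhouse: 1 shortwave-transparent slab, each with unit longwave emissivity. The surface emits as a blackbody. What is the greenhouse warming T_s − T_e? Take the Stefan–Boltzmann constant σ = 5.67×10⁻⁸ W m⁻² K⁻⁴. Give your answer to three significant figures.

11.3 kelvin

OLR = S(1−α)/4 = 0.7313 W m⁻²; the top layer radiates at T_e = 59.93 K.
T_s = (N+1)^(1/4)·T_e = 71.27 K.
Warming: T_s − T_e = 11.34 K.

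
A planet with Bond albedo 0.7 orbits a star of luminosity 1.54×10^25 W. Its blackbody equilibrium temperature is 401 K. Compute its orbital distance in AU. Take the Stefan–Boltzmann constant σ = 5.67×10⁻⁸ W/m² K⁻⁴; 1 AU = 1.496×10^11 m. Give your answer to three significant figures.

0.0529 AU

Energy balance gives S = 4σT⁴/(1−α) = 19550 W/m².
Then d = [L/(4πS)]^(1/2) = 7.918×10^9 m, i.e. 0.05293 AU.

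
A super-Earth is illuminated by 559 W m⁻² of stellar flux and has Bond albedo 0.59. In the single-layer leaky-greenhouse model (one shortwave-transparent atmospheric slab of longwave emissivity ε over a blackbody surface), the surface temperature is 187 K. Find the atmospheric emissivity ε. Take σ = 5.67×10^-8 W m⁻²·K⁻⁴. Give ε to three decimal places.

0.347

TOA balance gives T_e = 178.3 K.
Since (2−ε)/2 = (T_e/T_s)⁴ = 0.8264, ε = 0.3472.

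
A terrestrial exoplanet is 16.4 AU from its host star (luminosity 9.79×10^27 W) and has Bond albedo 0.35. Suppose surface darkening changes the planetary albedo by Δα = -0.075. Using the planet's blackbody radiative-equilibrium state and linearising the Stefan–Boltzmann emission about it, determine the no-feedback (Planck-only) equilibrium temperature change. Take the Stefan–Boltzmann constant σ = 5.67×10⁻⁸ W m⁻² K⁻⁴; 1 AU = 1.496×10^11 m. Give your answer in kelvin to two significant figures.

d = 16.4 × 1.496×10^11 m = 2.453×10^12 m.
S = L/(4πd²) = 129.4 W m⁻².
Reference equilibrium: T_e = [S(1−α)/(4σ)]^(1/4) = 138.8 K.
The change in absorbed flux is Δ[S(1−α)/4] = −SΔα/4 = 2.427 W m⁻².
Planck response: λ_P = 4σT_e³ = 4·5.67×10⁻⁸·(138.8)³ = 0.6062 W m⁻²/K.
Hence the no-feedback warming is ΔF/(4σT_e³) = 4.00 K.

4.0 K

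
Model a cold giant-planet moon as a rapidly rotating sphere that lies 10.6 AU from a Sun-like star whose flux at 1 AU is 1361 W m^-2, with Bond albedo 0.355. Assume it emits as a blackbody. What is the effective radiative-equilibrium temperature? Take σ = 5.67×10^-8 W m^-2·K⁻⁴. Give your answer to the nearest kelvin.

77 K

By the inverse-square law, S = 1361/10.6² = 12.11 W m^-2.
Averaging over the sphere, the absorbed flux is S(1−α)/4 = 1.953 W m^-2.
In equilibrium σT⁴ equals this, so T = 76.61 K.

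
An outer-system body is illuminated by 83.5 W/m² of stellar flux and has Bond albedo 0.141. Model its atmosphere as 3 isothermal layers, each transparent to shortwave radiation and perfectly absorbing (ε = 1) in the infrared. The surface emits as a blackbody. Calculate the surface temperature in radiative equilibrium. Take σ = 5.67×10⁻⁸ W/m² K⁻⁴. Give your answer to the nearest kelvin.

Top-of-atmosphere balance: σT_e⁴ = S(1−α)/4 = 17.93 W/m² → T_e = 133.4 K.
Layer-by-layer balance gives σT_s⁴ = (N+1)σT_e⁴, so T_s = 4^¼·133.4 = 188.6 K.

189 K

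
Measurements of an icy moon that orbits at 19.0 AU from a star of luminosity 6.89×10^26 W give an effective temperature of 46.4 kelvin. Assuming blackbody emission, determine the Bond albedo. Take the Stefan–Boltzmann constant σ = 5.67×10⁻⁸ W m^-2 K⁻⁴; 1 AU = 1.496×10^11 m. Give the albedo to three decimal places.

0.845

Orbital distance: d = 19.0 AU = 2.842×10^12 m.
Spreading L over a sphere of radius d: S = 6.89×10^26/(4π·2.84×10^12²) = 6.786 W m^-2.
Energy balance: S(1−α)/4 = σT⁴, so 1−α = 4σT⁴/S.
σT⁴ = 0.2628 W m^-2, so 4σT⁴ = 1.051 W m^-2.
1−α = 1.051/6.786 = 0.1549, so α = 0.8451.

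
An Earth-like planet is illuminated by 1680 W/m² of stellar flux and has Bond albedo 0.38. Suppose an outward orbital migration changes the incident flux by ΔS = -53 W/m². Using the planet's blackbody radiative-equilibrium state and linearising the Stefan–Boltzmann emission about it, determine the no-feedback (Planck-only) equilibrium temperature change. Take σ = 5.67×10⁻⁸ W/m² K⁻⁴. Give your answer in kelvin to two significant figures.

Unperturbed T_e = [1680·(1−0.38)/(4σ)]^¼ = 260.3 K.
TOA radiative forcing: ΔF = (1−α)ΔS/4 = 0.62·(-53)/4 = -8.215 W/m².
Linearising σT⁴ gives d(σT⁴)/dT = 4σT_e³ = 4.001 W/m² per K.
ΔT₀ = ΔF/λ_P = -8.215/4.001 = -2.05 K.

-2.1 kelvin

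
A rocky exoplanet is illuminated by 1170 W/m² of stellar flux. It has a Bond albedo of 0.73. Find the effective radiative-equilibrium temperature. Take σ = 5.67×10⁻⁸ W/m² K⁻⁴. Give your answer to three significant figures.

193 K

Absorbed flux (global mean): S(1−α)/4 = 1170·0.27/4 = 78.98 W/m².
Balancing against σT⁴: T = (78.98/5.67×10⁻⁸)^(1/4) = 193.2 K.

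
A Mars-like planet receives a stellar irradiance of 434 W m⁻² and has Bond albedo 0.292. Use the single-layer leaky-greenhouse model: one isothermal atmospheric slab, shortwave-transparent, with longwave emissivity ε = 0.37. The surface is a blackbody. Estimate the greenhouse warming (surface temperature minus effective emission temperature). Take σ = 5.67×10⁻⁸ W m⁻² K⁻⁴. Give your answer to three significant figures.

10.1 K

Effective emission temperature (TOA balance): σT_e⁴ = S(1−α)/4 = 76.82 W m⁻² → T_e = 191.9 K.
For a single slab of emissivity ε, T_s⁴ = 2T_e⁴/(2−ε); thus T_s = 191.9·(1.227)^(1/4) = 201.9 K.
The atmosphere warms the surface by 10.07 K.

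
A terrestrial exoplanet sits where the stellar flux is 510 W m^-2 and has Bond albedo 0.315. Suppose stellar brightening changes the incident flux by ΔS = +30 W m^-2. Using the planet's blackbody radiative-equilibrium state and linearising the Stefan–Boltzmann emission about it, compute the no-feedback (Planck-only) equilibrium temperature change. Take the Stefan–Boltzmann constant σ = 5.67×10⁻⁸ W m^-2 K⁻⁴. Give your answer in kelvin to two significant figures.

Reference equilibrium: T_e = [S(1−α)/(4σ)]^(1/4) = 198.1 K.
TOA radiative forcing: ΔF = (1−α)ΔS/4 = 0.685·(+30)/4 = 5.138 W m^-2.
The Planck feedback parameter is 4σT_e³ = 1.763 W m^-2/K.
So ΔT₀ = 5.138/1.763 = 2.91 K.

2.9 K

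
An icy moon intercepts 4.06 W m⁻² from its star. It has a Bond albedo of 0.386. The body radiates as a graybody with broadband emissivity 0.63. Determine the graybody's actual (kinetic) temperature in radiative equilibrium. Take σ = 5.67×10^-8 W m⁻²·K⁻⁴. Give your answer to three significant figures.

The planet absorbs (1−α)S over its disc πR² and re-emits over 4πR², so the mean absorbed flux is (1−0.386)·4.060/4 = 0.6232 W m⁻².
Equating to εσT⁴ with ε = 0.63: T = (0.6232/0.63σ)^(1/4) = 64.63 K.

64.6 kelvin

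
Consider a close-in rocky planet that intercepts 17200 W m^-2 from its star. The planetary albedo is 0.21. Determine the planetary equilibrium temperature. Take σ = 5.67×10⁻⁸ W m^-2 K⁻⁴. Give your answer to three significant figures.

495 kelvin

The planet absorbs (1−α)S over its disc πR² and re-emits over 4πR², so the mean absorbed flux is (1−0.21)·17200/4 = 3397 W m^-2.
In equilibrium σT⁴ equals this, so T = 494.7 K.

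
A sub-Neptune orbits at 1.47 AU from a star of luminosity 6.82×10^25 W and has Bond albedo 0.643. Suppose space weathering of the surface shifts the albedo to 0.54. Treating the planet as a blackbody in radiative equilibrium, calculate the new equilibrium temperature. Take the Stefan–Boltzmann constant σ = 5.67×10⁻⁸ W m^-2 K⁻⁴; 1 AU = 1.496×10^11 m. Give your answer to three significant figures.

d = 1.47 × 1.496×10^11 m = 2.199×10^11 m.
Spreading L over a sphere of radius d: S = 6.82×10^25/(4π·2.20×10^11²) = 112.2 W m^-2.
T₂ = [S(1−α₂)/(4σ)]^(1/4) = [112.2·0.46/(4σ)]^(1/4) = 122.8 K.

123 K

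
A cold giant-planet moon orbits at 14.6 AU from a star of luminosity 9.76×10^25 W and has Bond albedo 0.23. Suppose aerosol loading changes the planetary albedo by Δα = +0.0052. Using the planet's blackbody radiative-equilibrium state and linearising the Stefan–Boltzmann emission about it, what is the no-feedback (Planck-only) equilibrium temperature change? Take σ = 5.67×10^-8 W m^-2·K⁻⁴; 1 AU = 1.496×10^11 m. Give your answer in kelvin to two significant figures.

-0.082 K

Orbital distance: d = 14.6 AU = 2.184×10^12 m.
Flux at the orbit: S = L/(4πd²) = 9.76×10^25/(4π·(2.18×10^12)²) = 1.628 W m^-2.
The baseline emission temperature is T_e = 48.49 K.
The change in absorbed flux is Δ[S(1−α)/4] = −SΔα/4 = -0.002116 W m^-2.
Planck response: λ_P = 4σT_e³ = 4·5.67×10⁻⁸·(48.49)³ = 0.02585 W m^-2/K.
So ΔT₀ = -0.002116/0.02585 = -0.0819 K.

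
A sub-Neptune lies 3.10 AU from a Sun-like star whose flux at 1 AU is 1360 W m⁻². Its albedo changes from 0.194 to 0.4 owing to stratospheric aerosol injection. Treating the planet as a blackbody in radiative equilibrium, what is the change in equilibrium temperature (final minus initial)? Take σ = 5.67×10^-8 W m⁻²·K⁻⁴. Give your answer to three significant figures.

-10.7 kelvin

Flux at the orbit: S = 1360/(3.10)² = 141.5 W m⁻².
Initial: T₁ = [S(1−0.194)/(4σ)]^(1/4) = 149.8 K.
Final:   T₂ = [S(1−0.4)/(4σ)]^(1/4) = 139.1 K.
ΔT = T₂ − T₁ = -10.65 K.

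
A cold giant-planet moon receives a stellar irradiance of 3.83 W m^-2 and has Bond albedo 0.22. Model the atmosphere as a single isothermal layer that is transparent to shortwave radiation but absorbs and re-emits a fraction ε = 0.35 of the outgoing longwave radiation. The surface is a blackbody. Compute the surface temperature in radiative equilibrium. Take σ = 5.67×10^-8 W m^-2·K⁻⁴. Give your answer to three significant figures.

The planet radiates to space at T_e = [S(1−α)/(4σ)]^(1/4) = 60.24 K.
The surface balance (absorbed SW + ε·downward IR = σT_s⁴) with T_a⁴ = T_s⁴/2 reduces to T_s = T_e·[2/(2−ε)]^¼ = 63.21 K.

63.2 kelvin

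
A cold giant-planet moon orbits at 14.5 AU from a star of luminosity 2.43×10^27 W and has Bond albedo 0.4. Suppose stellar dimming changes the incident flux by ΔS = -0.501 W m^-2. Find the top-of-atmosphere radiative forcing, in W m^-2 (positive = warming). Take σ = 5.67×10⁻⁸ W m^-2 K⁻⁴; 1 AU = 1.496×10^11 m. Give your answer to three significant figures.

-0.0751 W m^-2

Orbital distance: d = 14.5 AU = 2.169×10^12 m.
Flux at the orbit: S = L/(4πd²) = 2.43×10^27/(4π·(2.17×10^12)²) = 41.10 W m^-2.
Only a fraction (1−α) is absorbed and it's spread over 4πR², so ΔF = (1−α)ΔS/4 = -0.07515 W m^-2.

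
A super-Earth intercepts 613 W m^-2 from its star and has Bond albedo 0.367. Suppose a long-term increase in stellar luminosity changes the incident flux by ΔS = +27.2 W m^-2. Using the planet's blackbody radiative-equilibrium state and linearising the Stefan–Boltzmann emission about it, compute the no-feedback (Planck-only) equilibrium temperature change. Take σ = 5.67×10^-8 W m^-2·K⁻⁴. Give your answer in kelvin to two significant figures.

2.3 kelvin

Unperturbed T_e = [613.0·(1−0.367)/(4σ)]^¼ = 203.4 K.
TOA radiative forcing: ΔF = (1−α)ΔS/4 = 0.633·(+27.2)/4 = 4.304 W m^-2.
Planck response: λ_P = 4σT_e³ = 4·5.67×10⁻⁸·(203.4)³ = 1.908 W m^-2/K.
ΔT₀ = ΔF/λ_P = 4.304/1.908 = 2.26 K.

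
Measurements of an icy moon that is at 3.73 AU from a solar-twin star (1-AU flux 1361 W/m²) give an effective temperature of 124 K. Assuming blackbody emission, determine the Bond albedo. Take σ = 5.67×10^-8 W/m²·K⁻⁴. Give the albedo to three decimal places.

0.452

By the inverse-square law, S = 1361/3.73² = 97.82 W/m².
Rearranging the radiative balance, α = 1 − 4σT⁴/S.
4σT⁴ = 4·5.67×10⁻⁸·(124)⁴ = 53.62 W/m².
Hence α = 1 − 53.62/97.82 = 0.4519.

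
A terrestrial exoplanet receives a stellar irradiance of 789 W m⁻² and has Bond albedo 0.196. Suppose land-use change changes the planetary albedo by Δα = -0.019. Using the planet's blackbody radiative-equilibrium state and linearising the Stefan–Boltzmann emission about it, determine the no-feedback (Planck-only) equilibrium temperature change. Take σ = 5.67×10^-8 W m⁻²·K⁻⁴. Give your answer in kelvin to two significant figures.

1.4 K

Reference equilibrium: T_e = [S(1−α)/(4σ)]^(1/4) = 230.0 K.
ΔF = −(S/4)Δα = −(789.0/4)×(-0.019) = 3.748 W m⁻².
Linearising σT⁴ gives d(σT⁴)/dT = 4σT_e³ = 2.758 W m⁻² per K.
So ΔT₀ = 3.748/2.758 = 1.36 K.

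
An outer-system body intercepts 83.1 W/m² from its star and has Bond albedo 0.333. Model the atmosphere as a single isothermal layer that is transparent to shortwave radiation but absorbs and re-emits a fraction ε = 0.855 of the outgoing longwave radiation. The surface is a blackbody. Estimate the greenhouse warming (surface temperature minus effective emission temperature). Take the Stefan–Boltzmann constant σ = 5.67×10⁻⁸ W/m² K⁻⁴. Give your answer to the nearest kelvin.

19 K

At the top of the atmosphere, σT_e⁴ = S(1−α)/4 = 13.86 W/m², giving T_e = 125.0 K.
The surface balance (absorbed SW + ε·downward IR = σT_s⁴) with T_a⁴ = T_s⁴/2 reduces to T_s = T_e·[2/(2−ε)]^¼ = 143.7 K.
The atmosphere warms the surface by 18.71 K.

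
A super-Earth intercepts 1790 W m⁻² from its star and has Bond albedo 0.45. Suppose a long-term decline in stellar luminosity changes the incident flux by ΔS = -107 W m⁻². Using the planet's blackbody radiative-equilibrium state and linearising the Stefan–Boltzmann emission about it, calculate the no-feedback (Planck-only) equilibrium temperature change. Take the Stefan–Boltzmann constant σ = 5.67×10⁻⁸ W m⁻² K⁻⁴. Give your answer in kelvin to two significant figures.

-3.8 K

The baseline emission temperature is T_e = 256.7 K.
TOA radiative forcing: ΔF = (1−α)ΔS/4 = 0.55·(-107)/4 = -14.71 W m⁻².
The Planck feedback parameter is 4σT_e³ = 3.836 W m⁻²/K.
So ΔT₀ = -14.71/3.836 = -3.84 K.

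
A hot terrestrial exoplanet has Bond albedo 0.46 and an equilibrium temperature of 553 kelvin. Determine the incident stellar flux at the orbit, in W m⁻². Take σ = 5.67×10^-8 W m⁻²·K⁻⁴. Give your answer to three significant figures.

39300 W m⁻²

From S(1−α)/4 = σT⁴: S = 4σT⁴/(1−α).
The emitted flux is σT⁴ = 5303 W m⁻².
S = 4·5303/0.54 = 39280 W m⁻².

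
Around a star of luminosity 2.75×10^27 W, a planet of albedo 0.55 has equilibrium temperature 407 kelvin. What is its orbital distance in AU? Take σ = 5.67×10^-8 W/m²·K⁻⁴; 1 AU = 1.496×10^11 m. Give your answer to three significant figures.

Energy balance gives S = 4σT⁴/(1−α) = 13830 W/m².
From L = 4πd²S, d = √(2.75×10^27/(4π·13830)) = 1.258×10^11 m = 0.8409 AU.

0.841 AU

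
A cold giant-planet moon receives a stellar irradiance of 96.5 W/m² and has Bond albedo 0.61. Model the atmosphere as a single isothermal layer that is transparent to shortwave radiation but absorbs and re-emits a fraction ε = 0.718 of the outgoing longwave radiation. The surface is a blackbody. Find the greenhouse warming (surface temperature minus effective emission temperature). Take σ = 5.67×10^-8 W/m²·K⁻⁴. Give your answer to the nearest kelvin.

Effective emission temperature (TOA balance): σT_e⁴ = S(1−α)/4 = 9.409 W/m² → T_e = 113.5 K.
For a single slab of emissivity ε, T_s⁴ = 2T_e⁴/(2−ε); thus T_s = 113.5·(1.56)^(1/4) = 126.8 K.
The atmosphere warms the surface by 13.35 K.

13 kelvin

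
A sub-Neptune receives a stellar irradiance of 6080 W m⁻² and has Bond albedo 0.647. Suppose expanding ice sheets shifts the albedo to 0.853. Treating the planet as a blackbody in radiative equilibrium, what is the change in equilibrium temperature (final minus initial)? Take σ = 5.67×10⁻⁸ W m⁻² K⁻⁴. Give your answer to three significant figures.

-61.3 K

Before: T₁ = [6080·0.353/(4σ)]^(1/4) = 311.9 K.
Final:   T₂ = [S(1−0.853)/(4σ)]^(1/4) = 250.6 K.
ΔT = T₂ − T₁ = -61.35 K.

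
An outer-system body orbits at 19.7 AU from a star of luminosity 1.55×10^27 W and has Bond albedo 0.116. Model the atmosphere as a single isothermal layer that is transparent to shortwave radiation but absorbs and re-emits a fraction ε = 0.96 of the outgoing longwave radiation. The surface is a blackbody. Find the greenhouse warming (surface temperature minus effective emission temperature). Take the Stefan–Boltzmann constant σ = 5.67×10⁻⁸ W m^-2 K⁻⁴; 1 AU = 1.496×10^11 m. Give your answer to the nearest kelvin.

15 K

Orbital distance: d = 19.7 AU = 2.947×10^12 m.
Flux at the orbit: S = L/(4πd²) = 1.55×10^27/(4π·(2.95×10^12)²) = 14.20 W m^-2.
The planet radiates to space at T_e = [S(1−α)/(4σ)]^(1/4) = 86.25 K.
Surface balance with a leaky layer gives σT_s⁴ = σT_e⁴·2/(2−ε), so T_s = T_e·[2/(2−0.96)]^(1/4) = 101.6 K.
Greenhouse warming: T_s − T_e = 15.32 K.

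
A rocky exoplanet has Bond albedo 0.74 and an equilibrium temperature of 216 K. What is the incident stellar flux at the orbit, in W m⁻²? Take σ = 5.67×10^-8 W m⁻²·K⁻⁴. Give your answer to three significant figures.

From S(1−α)/4 = σT⁴: S = 4σT⁴/(1−α).
The emitted flux is σT⁴ = 123.4 W m⁻².
So S = 4×123.4/(1−0.74) = 1899 W m⁻².

1900 W m⁻²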